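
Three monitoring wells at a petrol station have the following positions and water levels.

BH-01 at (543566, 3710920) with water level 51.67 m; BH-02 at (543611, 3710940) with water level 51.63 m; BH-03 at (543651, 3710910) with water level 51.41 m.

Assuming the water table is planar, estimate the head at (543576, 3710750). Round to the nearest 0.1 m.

51.0 m

With h = a·x + b·y + c and BH-01 as origin, the differences give:
  45·a + 20·b = -0.04
  85·a + (-10)·b = -0.26
Eliminate b (×(-10) and ×20, subtract): -2150·a = 5.600 → a = ∂h/∂x = -0.002605
Back-substitute: b = ∂h/∂y = +0.003860.
h(543576, 3710750) = 51.67 + (-0.002605)·(10) + (+0.003860)·(-170) = 51.67 -0.026 -0.656 = 50.988 m.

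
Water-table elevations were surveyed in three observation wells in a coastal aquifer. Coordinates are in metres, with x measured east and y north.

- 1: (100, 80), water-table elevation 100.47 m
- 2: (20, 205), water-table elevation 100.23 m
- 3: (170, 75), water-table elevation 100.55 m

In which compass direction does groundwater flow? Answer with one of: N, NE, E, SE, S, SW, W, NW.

NW

With h = a·x + b·y + c and 1 as origin, the differences give:
  (-80)·a + 125·b = -0.24
  70·a + (-5)·b = +0.08
Eliminate b (×(-5) and ×125, subtract): -8350·a = -8.800 → a = ∂h/∂x = +0.001054
Back-substitute: b = ∂h/∂y = -0.001246.
Flow = −∇h = (-0.001054 east, +0.001246 north), which points northwest.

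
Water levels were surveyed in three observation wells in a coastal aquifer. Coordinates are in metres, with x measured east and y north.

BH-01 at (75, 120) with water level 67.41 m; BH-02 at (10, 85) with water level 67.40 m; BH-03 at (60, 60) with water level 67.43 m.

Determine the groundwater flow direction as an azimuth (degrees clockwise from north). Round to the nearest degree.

318°

Taking BH-01 as reference: BH-02−BH-01 = (-65, -35, -0.01); BH-03−BH-01 = (-15, -60, +0.02).
Determinant of the coordinate differences = (-65)·(-60) − (-15)·(-35) = 3375.
∂h/∂x = [(-0.01)·(-60) − (+0.02)·(-35)] / 3375 = +0.0003852
∂h/∂y = [(-65)·(+0.02) − (-15)·(-0.01)] / 3375 = -0.0004296
Flow direction (−∇h) has components (-0.0003852 E, +0.0004296 N).
Azimuth = atan2(E, N) = atan2(-0.0003852, +0.0004296) = 318.1° ≈ 318°.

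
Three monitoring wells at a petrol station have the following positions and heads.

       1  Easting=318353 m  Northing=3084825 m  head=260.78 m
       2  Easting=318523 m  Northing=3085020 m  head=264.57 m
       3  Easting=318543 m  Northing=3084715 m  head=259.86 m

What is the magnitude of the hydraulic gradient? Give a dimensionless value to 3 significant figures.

0.0163

Differences from 1: to 2 (Δx, Δy, Δh) = (170, 195, +3.79); to 3 = (190, -110, -0.92).
Solve a·Δx + b·Δy = Δh: det = 170·(-110) − 190·195 = -55750.
∂h/∂x = [(+3.79)·(-110) − (-0.92)·195] / -55750 = +0.004260
∂h/∂y = [170·(-0.92) − 190·(+3.79)] / -55750 = +0.01572
|∇h| = √(0.004260² + 0.01572²) = 0.01629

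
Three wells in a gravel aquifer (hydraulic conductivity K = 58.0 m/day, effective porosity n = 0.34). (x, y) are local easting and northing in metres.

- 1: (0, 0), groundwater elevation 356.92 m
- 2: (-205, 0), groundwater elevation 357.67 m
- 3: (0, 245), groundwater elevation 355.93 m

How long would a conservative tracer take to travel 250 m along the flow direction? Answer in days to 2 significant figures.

270 days

∂h/∂x = (357.67 − 356.92) / (-205 − 0) = -0.003659
∂h/∂y = (355.93 − 356.92) / (245 − 0) = -0.004041
|∇h| = √(-0.003659² + -0.004041²) = 0.005451
Seepage velocity v = K·i/n = 58.0 × 0.005451 / 0.34 = 0.9299 m/day.
t = 250 / 0.9299 = 268.8 days.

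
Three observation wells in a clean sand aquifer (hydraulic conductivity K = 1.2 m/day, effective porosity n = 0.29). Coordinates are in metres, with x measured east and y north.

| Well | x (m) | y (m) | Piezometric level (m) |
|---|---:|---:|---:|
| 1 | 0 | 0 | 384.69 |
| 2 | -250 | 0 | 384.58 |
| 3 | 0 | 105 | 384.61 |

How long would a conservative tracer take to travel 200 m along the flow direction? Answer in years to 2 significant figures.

150 years

∂h/∂x = (384.58 − 384.69) / (-250 − 0) = +0.0004400
∂h/∂y = (384.61 − 384.69) / (105 − 0) = -0.0007619
|∇h| = √(0.0004400² + -0.0007619²) = 0.0008798
Seepage velocity v = K·i/n = 1.2 × 0.0008798 / 0.29 = 0.003641 m/day.
t = 200 / 0.003641 = 5.493e+04 days = 150 years.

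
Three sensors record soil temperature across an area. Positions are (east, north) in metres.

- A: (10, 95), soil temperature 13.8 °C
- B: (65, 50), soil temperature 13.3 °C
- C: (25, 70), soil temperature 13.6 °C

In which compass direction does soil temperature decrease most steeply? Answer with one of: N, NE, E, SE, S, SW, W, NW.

Differences from A: to B (Δx, Δy, Δh) = (55, -45, -0.5); to C = (15, -25, -0.2).
Solve a·Δx + b·Δy = ΔT: det = 55·(-25) − 15·(-45) = -700.
∂T/∂x = [(-0.5)·(-25) − (-0.2)·(-45)] / -700 = -0.005000
∂T/∂y = [55·(-0.2) − 15·(-0.5)] / -700 = +0.005000
Steepest decrease is along −∇f = (+0.005000 E, -0.005000 N) → southeast.

SE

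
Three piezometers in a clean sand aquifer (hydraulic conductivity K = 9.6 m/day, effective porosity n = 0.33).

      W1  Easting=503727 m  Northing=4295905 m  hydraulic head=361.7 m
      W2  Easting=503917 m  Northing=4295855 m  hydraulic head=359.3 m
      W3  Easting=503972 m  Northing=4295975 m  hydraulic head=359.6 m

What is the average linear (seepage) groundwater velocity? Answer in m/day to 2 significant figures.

Differences from W1: to W2 (Δx, Δy, Δh) = (190, -50, -2.4); to W3 = (245, 70, -2.1).
Determinant of the coordinate differences = 190·70 − 245·(-50) = 25550.
∂h/∂x = [(-2.4)·70 − (-2.1)·(-50)] / 25550 = -0.01068
∂h/∂y = [190·(-2.1) − 245·(-2.4)] / 25550 = +0.007397
|∇h| = √(-0.01068² + 0.007397²) = 0.01299
Seepage velocity v = K·i/n = 9.6 × 0.01299 / 0.33 = 0.3779 m/day.

0.38 m/day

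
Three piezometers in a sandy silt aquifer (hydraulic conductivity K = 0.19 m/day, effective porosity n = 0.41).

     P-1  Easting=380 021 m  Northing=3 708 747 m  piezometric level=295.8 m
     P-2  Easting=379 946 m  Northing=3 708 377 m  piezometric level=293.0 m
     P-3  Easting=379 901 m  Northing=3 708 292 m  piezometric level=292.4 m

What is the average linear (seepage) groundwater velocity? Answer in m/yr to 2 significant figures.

1.4 m/yr

With h = a·x + b·y + c and P-1 as origin, the differences give:
  (-75)·a + (-370)·b = -2.8
  (-120)·a + (-455)·b = -3.4
Eliminate b (×(-455) and ×(-370), subtract): -10275·a = 16.00 → a = ∂h/∂x = -0.001557
Back-substitute: b = ∂h/∂y = +0.007883.
|∇h| = √(-0.001557² + 0.007883²) = 0.008035
Seepage velocity v = K·i/n = 0.19 × 0.008035 / 0.41 = 0.003724 m/day = 1.36 m/yr.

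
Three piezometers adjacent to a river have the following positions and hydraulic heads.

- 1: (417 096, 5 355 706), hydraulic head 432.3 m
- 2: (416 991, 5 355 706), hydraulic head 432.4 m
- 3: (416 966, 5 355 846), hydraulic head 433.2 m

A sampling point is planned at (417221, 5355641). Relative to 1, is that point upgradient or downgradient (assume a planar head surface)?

downgradient

Three-point gradient (reference 1): Δ to 2 = (-105, 0, +0.1), Δ to 3 = (-130, 140, +0.9).
∂h/∂x = -0.0009524, ∂h/∂y = +0.005544 (det = -14700).
Head at (417221, 5355641) = 432.3 + (-0.0009524)·(125) + (+0.005544)·(-65) = 431.82 m.
That is lower than the 432.3 m at 1, so the point is downgradient.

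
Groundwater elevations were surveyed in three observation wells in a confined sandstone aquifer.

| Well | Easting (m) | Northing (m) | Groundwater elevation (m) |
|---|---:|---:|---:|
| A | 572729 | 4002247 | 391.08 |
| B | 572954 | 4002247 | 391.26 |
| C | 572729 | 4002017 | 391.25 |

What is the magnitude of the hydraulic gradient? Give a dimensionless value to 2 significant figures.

0.0011

∂h/∂x = (391.26 − 391.08) / (572954 − 572729) = +0.0008000
∂h/∂y = (391.25 − 391.08) / (4002017 − 4002247) = -0.0007391
|∇h| = √(0.0008000² + -0.0007391²) = 0.001089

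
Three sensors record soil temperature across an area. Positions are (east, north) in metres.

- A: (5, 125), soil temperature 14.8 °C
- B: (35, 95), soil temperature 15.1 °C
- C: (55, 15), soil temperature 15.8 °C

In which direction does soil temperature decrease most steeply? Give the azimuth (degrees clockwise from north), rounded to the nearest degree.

Differences from A: to B (Δx, Δy, Δh) = (30, -30, +0.3); to C = (50, -110, +1.0).
Determinant of the coordinate differences = 30·(-110) − 50·(-30) = -1800.
∂T/∂x = [(+0.3)·(-110) − (+1.0)·(-30)] / -1800 = +0.001667
∂T/∂y = [30·(+1.0) − 50·(+0.3)] / -1800 = -0.008333
Steepest decrease is along −∇f: components (-0.001667 E, +0.008333 N).
Azimuth = atan2(-0.001667, +0.008333) = 348.7° ≈ 349°.

349°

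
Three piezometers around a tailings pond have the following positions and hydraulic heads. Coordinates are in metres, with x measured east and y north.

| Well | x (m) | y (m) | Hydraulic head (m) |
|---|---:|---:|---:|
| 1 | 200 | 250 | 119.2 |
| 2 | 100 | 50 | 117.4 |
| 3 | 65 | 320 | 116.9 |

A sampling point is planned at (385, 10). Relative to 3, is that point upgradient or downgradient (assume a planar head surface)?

Differences from 1: to 2 (Δx, Δy, Δh) = (-100, -200, -1.8); to 3 = (-135, 70, -2.3).
Solve a·Δx + b·Δy = Δh: det = (-100)·70 − (-135)·(-200) = -34000.
∂h/∂x = [(-1.8)·70 − (-2.3)·(-200)] / -34000 = +0.01724
∂h/∂y = [(-100)·(-2.3) − (-135)·(-1.8)] / -34000 = +0.0003824
Head at (385, 10) = 119.2 + (+0.01724)·(185) + (+0.0003824)·(-240) = 122.30 m.
That is higher than the 116.9 m at 3, so the point is upgradient.

upgradient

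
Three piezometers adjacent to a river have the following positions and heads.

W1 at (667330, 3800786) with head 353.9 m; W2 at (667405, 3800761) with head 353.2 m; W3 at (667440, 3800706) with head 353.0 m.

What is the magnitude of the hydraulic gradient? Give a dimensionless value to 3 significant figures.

With h = a·x + b·y + c and W1 as origin, the differences give:
  75·a + (-25)·b = -0.7
  110·a + (-80)·b = -0.9
Eliminate b (×(-80) and ×(-25), subtract): -3250·a = 33.50 → a = ∂h/∂x = -0.01031
Back-substitute: b = ∂h/∂y = -0.002923.
|∇h| = √(-0.01031² + -0.002923²) = 0.01072

0.0107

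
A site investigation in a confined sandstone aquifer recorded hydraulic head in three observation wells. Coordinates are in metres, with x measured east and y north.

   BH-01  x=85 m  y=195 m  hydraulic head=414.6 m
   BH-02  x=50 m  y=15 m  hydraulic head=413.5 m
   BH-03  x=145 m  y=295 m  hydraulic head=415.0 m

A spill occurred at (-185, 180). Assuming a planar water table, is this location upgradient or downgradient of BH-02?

Differences from BH-01: to BH-02 (Δx, Δy, Δh) = (-35, -180, -1.1); to BH-03 = (60, 100, +0.4).
Determinant of the coordinate differences = (-35)·100 − 60·(-180) = 7300.
∂h/∂x = [(-1.1)·100 − (+0.4)·(-180)] / 7300 = -0.005205
∂h/∂y = [(-35)·(+0.4) − 60·(-1.1)] / 7300 = +0.007123
Head at (-185, 180) = 414.6 + (-0.005205)·(-270) + (+0.007123)·(-15) = 415.90 m.
That is higher than the 413.5 m at BH-02, so the point is upgradient.

upgradient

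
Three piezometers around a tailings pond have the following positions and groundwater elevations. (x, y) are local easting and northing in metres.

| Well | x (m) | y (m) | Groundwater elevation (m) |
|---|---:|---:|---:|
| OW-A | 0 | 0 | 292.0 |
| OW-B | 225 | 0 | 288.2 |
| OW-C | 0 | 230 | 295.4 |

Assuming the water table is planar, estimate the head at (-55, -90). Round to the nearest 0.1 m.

∂h/∂x = (288.2 − 292.0) / (225 − 0) = -0.01689
∂h/∂y = (295.4 − 292.0) / (230 − 0) = +0.01478
h(-55, -90) = 292.0 + (-0.01689)·(-55) + (+0.01478)·(-90) = 292.0 +0.929 -1.330 = 291.598 m.

291.6 m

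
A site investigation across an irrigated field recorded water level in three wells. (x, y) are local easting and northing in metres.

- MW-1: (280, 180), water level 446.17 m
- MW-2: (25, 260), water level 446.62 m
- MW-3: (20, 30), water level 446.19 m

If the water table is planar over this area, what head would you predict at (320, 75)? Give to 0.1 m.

445.9 m

With h = a·x + b·y + c and MW-1 as origin, the differences give:
  (-255)·a + 80·b = +0.45
  (-260)·a + (-150)·b = +0.02
Eliminate b (×(-150) and ×80, subtract): 59050·a = -69.100 → a = ∂h/∂x = -0.001170
Back-substitute: b = ∂h/∂y = +0.001895.
h(320, 75) = 446.17 + (-0.001170)·(40) + (+0.001895)·(-105) = 446.17 -0.047 -0.199 = 445.924 m.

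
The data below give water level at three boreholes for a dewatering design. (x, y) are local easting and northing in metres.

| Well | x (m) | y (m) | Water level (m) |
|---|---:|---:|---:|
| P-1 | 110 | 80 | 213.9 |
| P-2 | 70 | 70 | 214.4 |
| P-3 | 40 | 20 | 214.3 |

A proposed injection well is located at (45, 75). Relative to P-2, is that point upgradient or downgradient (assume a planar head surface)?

upgradient

Differences from P-1: to P-2 (Δx, Δy, Δh) = (-40, -10, +0.5); to P-3 = (-70, -60, +0.4).
Solve a·Δx + b·Δy = Δh: det = (-40)·(-60) − (-70)·(-10) = 1700.
∂h/∂x = [(+0.5)·(-60) − (+0.4)·(-10)] / 1700 = -0.01529
∂h/∂y = [(-40)·(+0.4) − (-70)·(+0.5)] / 1700 = +0.01118
Head at (45, 75) = 213.9 + (-0.01529)·(-65) + (+0.01118)·(-5) = 214.84 m.
That is higher than the 214.4 m at P-2, so the point is upgradient.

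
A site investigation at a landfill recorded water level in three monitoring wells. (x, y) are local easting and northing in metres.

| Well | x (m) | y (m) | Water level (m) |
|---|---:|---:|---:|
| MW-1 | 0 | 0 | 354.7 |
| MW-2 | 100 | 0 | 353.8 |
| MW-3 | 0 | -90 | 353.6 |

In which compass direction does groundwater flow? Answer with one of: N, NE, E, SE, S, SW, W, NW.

SE

∂h/∂x = (353.8 − 354.7) / (100 − 0) = -0.009000
∂h/∂y = (353.6 − 354.7) / (-90 − 0) = +0.01222
Flow = −∇h = (+0.009000 east, -0.01222 north), which points southeast.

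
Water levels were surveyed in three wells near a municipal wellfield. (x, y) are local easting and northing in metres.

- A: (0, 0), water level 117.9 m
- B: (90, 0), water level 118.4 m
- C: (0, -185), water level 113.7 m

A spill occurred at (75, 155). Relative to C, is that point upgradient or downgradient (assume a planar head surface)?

∂h/∂x = (118.4 − 117.9) / (90 − 0) = +0.005556
∂h/∂y = (113.7 − 117.9) / (-185 − 0) = +0.02270
Head at (75, 155) = 117.9 + (+0.005556)·(75) + (+0.02270)·(155) = 121.84 m.
That is higher than the 113.7 m at C, so the point is upgradient.

upgradient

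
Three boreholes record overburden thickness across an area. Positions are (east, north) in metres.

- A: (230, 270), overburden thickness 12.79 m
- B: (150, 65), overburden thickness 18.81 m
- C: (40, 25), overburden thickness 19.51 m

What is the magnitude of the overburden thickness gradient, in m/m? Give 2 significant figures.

0.032 m/m

Taking A as reference: B−A = (-80, -205, +6.02); C−A = (-190, -245, +6.72).
Determinant of the coordinate differences = (-80)·(-245) − (-190)·(-205) = -19350.
∂d/∂x = [(+6.02)·(-245) − (+6.72)·(-205)] / -19350 = +0.005028
∂d/∂y = [(-80)·(+6.72) − (-190)·(+6.02)] / -19350 = -0.03133
|∇f| = √(0.005028² + -0.03133²) = 0.03173 m/m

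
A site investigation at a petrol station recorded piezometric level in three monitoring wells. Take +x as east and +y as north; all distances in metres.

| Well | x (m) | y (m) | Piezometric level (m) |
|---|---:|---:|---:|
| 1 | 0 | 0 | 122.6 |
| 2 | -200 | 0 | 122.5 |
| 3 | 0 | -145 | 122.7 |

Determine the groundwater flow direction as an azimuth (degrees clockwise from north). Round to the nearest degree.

324°

∂h/∂x = (122.5 − 122.6) / (-200 − 0) = +0.0005000
∂h/∂y = (122.7 − 122.6) / (-145 − 0) = -0.0006897
Flow direction (−∇h) has components (-0.0005000 E, +0.0006897 N).
Azimuth = atan2(E, N) = atan2(-0.0005000, +0.0006897) = 324.1° ≈ 324°.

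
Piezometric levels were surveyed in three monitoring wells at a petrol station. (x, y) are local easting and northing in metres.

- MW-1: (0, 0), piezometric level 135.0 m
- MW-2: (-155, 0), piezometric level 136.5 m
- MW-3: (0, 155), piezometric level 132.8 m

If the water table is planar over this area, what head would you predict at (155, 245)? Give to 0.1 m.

∂h/∂x = (136.5 − 135.0) / (-155 − 0) = -0.009677
∂h/∂y = (132.8 − 135.0) / (155 − 0) = -0.01419
h(155, 245) = 135.0 + (-0.009677)·(155) + (-0.01419)·(245) = 135.0 -1.500 -3.477 = 130.023 m.

130.0 m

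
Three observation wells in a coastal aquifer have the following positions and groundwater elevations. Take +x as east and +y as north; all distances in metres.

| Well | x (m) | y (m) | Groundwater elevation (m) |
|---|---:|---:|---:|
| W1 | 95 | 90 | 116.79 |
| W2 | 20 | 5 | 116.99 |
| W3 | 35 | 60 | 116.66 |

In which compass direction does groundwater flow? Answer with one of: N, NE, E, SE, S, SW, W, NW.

Taking W1 as reference: W2−W1 = (-75, -85, +0.20); W3−W1 = (-60, -30, -0.13).
Solve a·Δx + b·Δy = Δh: det = (-75)·(-30) − (-60)·(-85) = -2850.
∂h/∂x = [(+0.20)·(-30) − (-0.13)·(-85)] / -2850 = +0.005982
∂h/∂y = [(-75)·(-0.13) − (-60)·(+0.20)] / -2850 = -0.007632
Flow = −∇h = (-0.005982 east, +0.007632 north), which points northwest.

NW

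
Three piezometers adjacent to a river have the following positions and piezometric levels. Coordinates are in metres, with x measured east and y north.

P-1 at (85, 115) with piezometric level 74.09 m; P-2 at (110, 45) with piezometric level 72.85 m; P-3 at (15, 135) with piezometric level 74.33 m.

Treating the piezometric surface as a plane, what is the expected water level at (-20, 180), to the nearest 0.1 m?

With h = a·x + b·y + c and P-1 as origin, the differences give:
  25·a + (-70)·b = -1.24
  (-70)·a + 20·b = +0.24
Eliminate b (×20 and ×(-70), subtract): -4400·a = -8.000 → a = ∂h/∂x = +0.001818
Back-substitute: b = ∂h/∂y = +0.01836.
h(-20, 180) = 74.09 + (+0.001818)·(-105) + (+0.01836)·(65) = 74.09 -0.191 +1.194 = 75.093 m.

75.1 m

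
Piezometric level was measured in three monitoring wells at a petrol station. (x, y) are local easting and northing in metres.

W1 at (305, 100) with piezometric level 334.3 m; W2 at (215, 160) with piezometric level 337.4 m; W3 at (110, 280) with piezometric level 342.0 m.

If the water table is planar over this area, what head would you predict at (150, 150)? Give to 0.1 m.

338.6 m

Three-point gradient (reference W1): Δ to W2 = (-90, 60, +3.1), Δ to W3 = (-195, 180, +7.7).
∂h/∂x = -0.02133, ∂h/∂y = +0.01967 (det = -4500).
h(150, 150) = 334.3 + (-0.02133)·(-155) + (+0.01967)·(50) = 334.3 +3.307 +0.983 = 338.590 m.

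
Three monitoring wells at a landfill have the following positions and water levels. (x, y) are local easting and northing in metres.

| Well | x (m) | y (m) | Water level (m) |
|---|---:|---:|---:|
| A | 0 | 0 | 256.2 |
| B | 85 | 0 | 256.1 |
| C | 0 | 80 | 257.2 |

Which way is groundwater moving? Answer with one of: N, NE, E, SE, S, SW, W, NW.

S

∂h/∂x = (256.1 − 256.2) / (85 − 0) = -0.001176
∂h/∂y = (257.2 − 256.2) / (80 − 0) = +0.01250
Flow = −∇h = (+0.001176 east, -0.01250 north), which points south.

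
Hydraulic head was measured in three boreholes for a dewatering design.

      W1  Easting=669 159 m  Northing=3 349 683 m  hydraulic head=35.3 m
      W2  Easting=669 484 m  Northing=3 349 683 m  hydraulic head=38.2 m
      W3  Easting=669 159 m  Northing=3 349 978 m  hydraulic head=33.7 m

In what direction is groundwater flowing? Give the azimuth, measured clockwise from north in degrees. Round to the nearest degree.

∂h/∂x = (38.2 − 35.3) / (669484 − 669159) = +0.008923
∂h/∂y = (33.7 − 35.3) / (3349978 − 3349683) = -0.005424
Flow direction (−∇h) has components (-0.008923 E, +0.005424 N).
Azimuth = atan2(E, N) = atan2(-0.008923, +0.005424) = 301.3° ≈ 301°.

301°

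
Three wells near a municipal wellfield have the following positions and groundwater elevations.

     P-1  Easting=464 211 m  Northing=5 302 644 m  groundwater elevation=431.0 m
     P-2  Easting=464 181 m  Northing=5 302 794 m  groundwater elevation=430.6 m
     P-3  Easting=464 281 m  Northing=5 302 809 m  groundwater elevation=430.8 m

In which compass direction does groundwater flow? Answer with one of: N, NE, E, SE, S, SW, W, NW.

With h = a·x + b·y + c and P-1 as origin, the differences give:
  (-30)·a + 150·b = -0.4
  70·a + 165·b = -0.2
Eliminate b (×165 and ×150, subtract): -15450·a = -36.00 → a = ∂h/∂x = +0.002330
Back-substitute: b = ∂h/∂y = -0.002201.
Flow = −∇h = (-0.002330 east, +0.002201 north), which points northwest.

NW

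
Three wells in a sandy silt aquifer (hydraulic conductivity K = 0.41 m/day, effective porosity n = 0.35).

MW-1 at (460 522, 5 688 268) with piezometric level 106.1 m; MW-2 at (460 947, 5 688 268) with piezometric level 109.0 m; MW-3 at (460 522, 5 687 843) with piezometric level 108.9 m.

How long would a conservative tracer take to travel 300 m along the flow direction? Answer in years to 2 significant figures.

74 years

∂h/∂x = (109.0 − 106.1) / (460947 − 460522) = +0.006824
∂h/∂y = (108.9 − 106.1) / (5687843 − 5688268) = -0.006588
|∇h| = √(0.006824² + -0.006588²) = 0.009485
Seepage velocity v = K·i/n = 0.41 × 0.009485 / 0.35 = 0.01111 m/day.
t = 300 / 0.01111 = 2.7e+04 days = 73.9 years.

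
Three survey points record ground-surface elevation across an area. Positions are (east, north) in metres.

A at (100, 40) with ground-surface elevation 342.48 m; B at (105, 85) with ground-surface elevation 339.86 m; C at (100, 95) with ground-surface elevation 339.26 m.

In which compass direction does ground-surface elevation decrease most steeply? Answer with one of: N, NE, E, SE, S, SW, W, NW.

N

With z = a·x + b·y + c and A as origin, the differences give:
  5·a + 45·b = -2.62
  0·a + 55·b = -3.22
Eliminate b (×55 and ×45, subtract): 275·a = 0.800 → a = ∂z/∂x = +0.002909
Back-substitute: b = ∂z/∂y = -0.05855.
Steepest decrease is along −∇f = (-0.002909 E, +0.05855 N) → north.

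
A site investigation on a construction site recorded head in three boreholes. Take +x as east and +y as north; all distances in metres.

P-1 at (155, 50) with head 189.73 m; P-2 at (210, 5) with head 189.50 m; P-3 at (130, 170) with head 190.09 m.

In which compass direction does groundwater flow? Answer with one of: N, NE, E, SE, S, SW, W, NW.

Differences from P-1: to P-2 (Δx, Δy, Δh) = (55, -45, -0.23); to P-3 = (-25, 120, +0.36).
Determinant of the coordinate differences = 55·120 − (-25)·(-45) = 5475.
∂h/∂x = [(-0.23)·120 − (+0.36)·(-45)] / 5475 = -0.002082
∂h/∂y = [55·(+0.36) − (-25)·(-0.23)] / 5475 = +0.002566
Flow = −∇h = (+0.002082 east, -0.002566 north), which points southeast.

SE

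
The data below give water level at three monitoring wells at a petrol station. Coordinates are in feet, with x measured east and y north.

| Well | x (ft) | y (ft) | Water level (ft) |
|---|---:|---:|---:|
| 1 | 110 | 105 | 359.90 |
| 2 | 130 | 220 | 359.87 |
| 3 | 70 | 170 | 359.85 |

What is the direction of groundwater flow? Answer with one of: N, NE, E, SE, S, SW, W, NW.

Differences from 1: to 2 (Δx, Δy, Δh) = (20, 115, -0.03); to 3 = (-40, 65, -0.05).
Determinant of the coordinate differences = 20·65 − (-40)·115 = 5900.
∂h/∂x = [(-0.03)·65 − (-0.05)·115] / 5900 = +0.0006441
∂h/∂y = [20·(-0.05) − (-40)·(-0.03)] / 5900 = -0.0003729
Flow = −∇h = (-0.0006441 east, +0.0003729 north), which points northwest.

NW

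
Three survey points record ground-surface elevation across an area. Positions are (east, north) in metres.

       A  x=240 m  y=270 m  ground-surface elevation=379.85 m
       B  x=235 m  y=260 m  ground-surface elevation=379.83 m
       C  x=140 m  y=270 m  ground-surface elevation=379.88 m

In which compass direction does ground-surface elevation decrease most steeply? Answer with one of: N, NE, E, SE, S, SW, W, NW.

S

With z = a·x + b·y + c and A as origin, the differences give:
  (-5)·a + (-10)·b = -0.02
  (-100)·a + 0·b = +0.03
Eliminate b (×0 and ×(-10), subtract): -1000·a = 0.300 → a = ∂z/∂x = -0.0003000
Back-substitute: b = ∂z/∂y = +0.002150.
Steepest decrease is along −∇f = (+0.0003000 E, -0.002150 N) → south.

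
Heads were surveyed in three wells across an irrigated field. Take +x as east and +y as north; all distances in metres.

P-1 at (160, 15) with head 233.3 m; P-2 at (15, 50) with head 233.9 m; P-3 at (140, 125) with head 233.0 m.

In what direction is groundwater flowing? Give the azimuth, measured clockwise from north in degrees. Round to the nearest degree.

054°

Taking P-1 as reference: P-2−P-1 = (-145, 35, +0.6); P-3−P-1 = (-20, 110, -0.3).
Solve a·Δx + b·Δy = Δh: det = (-145)·110 − (-20)·35 = -15250.
∂h/∂x = [(+0.6)·110 − (-0.3)·35] / -15250 = -0.005016
∂h/∂y = [(-145)·(-0.3) − (-20)·(+0.6)] / -15250 = -0.003639
Flow direction (−∇h) has components (+0.005016 E, +0.003639 N).
Azimuth = atan2(E, N) = atan2(+0.005016, +0.003639) = 54.0° ≈ 054°.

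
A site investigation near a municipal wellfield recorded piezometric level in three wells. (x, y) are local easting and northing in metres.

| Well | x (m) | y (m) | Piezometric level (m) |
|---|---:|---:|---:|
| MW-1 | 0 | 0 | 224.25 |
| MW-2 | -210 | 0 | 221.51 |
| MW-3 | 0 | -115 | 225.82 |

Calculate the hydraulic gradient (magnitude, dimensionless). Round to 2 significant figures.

∂h/∂x = (221.51 − 224.25) / (-210 − 0) = +0.01305
∂h/∂y = (225.82 − 224.25) / (-115 − 0) = -0.01365
|∇h| = √(0.01305² + -0.01365²) = 0.01888

0.019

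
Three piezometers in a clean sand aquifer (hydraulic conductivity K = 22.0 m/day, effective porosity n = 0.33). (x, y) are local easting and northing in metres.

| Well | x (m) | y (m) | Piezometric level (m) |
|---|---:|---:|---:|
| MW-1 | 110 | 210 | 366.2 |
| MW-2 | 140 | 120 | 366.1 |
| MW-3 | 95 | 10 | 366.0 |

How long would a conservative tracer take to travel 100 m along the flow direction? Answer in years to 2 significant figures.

Three-point gradient (reference MW-1): Δ to MW-2 = (30, -90, -0.1), Δ to MW-3 = (-15, -200, -0.2).
∂h/∂x = -0.0002721, ∂h/∂y = +0.001020 (det = -7350).
|∇h| = √(-0.0002721² + 0.001020²) = 0.001056
Seepage velocity v = K·i/n = 22.0 × 0.001056 / 0.33 = 0.0704 m/day.
t = 100 / 0.0704 = 1420 days = 3.89 years.

3.9 years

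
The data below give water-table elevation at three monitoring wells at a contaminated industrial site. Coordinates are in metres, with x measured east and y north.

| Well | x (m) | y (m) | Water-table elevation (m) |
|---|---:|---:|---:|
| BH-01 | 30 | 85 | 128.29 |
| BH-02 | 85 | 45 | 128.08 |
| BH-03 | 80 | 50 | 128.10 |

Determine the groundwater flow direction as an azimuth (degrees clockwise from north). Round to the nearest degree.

With h = a·x + b·y + c and BH-01 as origin, the differences give:
  55·a + (-40)·b = -0.21
  50·a + (-35)·b = -0.19
Eliminate b (×(-35) and ×(-40), subtract): 75·a = -0.250 → a = ∂h/∂x = -0.003333
Back-substitute: b = ∂h/∂y = +0.0006667.
Flow direction (−∇h) has components (+0.003333 E, -0.0006667 N).
Azimuth = atan2(E, N) = atan2(+0.003333, -0.0006667) = 101.3° ≈ 101°.

101°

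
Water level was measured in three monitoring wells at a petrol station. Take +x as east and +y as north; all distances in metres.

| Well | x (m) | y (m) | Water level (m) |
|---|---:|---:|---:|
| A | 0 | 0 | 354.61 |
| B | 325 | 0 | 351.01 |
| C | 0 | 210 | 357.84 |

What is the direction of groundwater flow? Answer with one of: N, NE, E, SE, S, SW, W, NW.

SE

∂h/∂x = (351.01 − 354.61) / (325 − 0) = -0.01108
∂h/∂y = (357.84 − 354.61) / (210 − 0) = +0.01538
Flow = −∇h = (+0.01108 east, -0.01538 north), which points southeast.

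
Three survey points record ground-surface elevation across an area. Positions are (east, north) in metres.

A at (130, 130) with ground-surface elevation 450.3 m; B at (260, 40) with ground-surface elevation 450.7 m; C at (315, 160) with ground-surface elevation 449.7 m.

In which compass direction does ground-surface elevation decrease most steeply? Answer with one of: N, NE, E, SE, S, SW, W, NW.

N

Taking A as reference: B−A = (130, -90, +0.4); C−A = (185, 30, -0.6).
Solve a·Δx + b·Δy = Δz: det = 130·30 − 185·(-90) = 20550.
∂z/∂x = [(+0.4)·30 − (-0.6)·(-90)] / 20550 = -0.002044
∂z/∂y = [130·(-0.6) − 185·(+0.4)] / 20550 = -0.007397
Steepest decrease is along −∇f = (+0.002044 E, +0.007397 N) → north.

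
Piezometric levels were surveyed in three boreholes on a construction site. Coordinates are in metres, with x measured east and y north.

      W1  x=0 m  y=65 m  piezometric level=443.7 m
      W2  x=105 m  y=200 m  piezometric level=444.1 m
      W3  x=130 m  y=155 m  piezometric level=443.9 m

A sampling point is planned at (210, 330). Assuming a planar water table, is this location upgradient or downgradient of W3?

upgradient

Differences from W1: to W2 (Δx, Δy, Δh) = (105, 135, +0.4); to W3 = (130, 90, +0.2).
Solve a·Δx + b·Δy = Δh: det = 105·90 − 130·135 = -8100.
∂h/∂x = [(+0.4)·90 − (+0.2)·135] / -8100 = -0.001111
∂h/∂y = [105·(+0.2) − 130·(+0.4)] / -8100 = +0.003827
Head at (210, 330) = 443.7 + (-0.001111)·(210) + (+0.003827)·(265) = 444.48 m.
That is higher than the 443.9 m at W3, so the point is upgradient.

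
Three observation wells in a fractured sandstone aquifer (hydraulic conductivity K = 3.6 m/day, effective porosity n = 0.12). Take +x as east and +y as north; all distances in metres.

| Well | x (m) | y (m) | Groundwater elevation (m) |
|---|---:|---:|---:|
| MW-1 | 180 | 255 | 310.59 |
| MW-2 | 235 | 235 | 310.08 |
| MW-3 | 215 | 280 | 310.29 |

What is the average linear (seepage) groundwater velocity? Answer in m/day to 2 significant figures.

Differences from MW-1: to MW-2 (Δx, Δy, Δh) = (55, -20, -0.51); to MW-3 = (35, 25, -0.30).
Solve a·Δx + b·Δy = Δh: det = 55·25 − 35·(-20) = 2075.
∂h/∂x = [(-0.51)·25 − (-0.30)·(-20)] / 2075 = -0.009036
∂h/∂y = [55·(-0.30) − 35·(-0.51)] / 2075 = +0.0006506
|∇h| = √(-0.009036² + 0.0006506²) = 0.009059
Seepage velocity v = K·i/n = 3.6 × 0.009059 / 0.12 = 0.2718 m/day.

0.27 m/day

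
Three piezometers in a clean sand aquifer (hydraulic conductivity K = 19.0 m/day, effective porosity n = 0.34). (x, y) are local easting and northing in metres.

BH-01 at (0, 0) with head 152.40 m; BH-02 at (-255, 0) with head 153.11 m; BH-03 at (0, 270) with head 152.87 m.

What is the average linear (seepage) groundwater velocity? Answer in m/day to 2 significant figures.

0.18 m/day

∂h/∂x = (153.11 − 152.40) / (-255 − 0) = -0.002784
∂h/∂y = (152.87 − 152.40) / (270 − 0) = +0.001741
|∇h| = √(-0.002784² + 0.001741²) = 0.003284
Seepage velocity v = K·i/n = 19.0 × 0.003284 / 0.34 = 0.1835 m/day.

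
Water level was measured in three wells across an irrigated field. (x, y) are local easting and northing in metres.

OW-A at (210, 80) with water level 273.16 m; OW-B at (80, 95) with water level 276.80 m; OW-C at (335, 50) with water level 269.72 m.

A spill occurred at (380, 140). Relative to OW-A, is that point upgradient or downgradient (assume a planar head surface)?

downgradient

Three-point gradient (reference OW-A): Δ to OW-B = (-130, 15, +3.64), Δ to OW-C = (125, -30, -3.44).
∂h/∂x = -0.02844, ∂h/∂y = -0.003852 (det = 2025).
Head at (380, 140) = 273.16 + (-0.02844)·(170) + (-0.003852)·(60) = 268.09 m.
That is lower than the 273.16 m at OW-A, so the point is downgradient.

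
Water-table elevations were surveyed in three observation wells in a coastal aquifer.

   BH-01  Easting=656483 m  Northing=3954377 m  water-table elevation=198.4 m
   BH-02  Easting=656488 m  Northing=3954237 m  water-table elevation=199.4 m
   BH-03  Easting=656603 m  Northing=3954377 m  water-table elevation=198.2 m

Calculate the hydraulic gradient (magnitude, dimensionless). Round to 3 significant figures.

Differences from BH-01: to BH-02 (Δx, Δy, Δh) = (5, -140, +1.0); to BH-03 = (120, 0, -0.2).
Solve a·Δx + b·Δy = Δh: det = 5·0 − 120·(-140) = 16800.
∂h/∂x = [(+1.0)·0 − (-0.2)·(-140)] / 16800 = -0.001667
∂h/∂y = [5·(-0.2) − 120·(+1.0)] / 16800 = -0.007202
|∇h| = √(-0.001667² + -0.007202²) = 0.007392

0.00739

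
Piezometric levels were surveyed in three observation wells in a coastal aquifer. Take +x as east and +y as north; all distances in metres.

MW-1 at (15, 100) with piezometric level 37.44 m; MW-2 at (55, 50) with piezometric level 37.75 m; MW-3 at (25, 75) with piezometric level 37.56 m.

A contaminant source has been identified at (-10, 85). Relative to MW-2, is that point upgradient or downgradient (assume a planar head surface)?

With h = a·x + b·y + c and MW-1 as origin, the differences give:
  40·a + (-50)·b = +0.31
  10·a + (-25)·b = +0.12
Eliminate b (×(-25) and ×(-50), subtract): -500·a = -1.750 → a = ∂h/∂x = +0.003500
Back-substitute: b = ∂h/∂y = -0.003400.
Head at (-10, 85) = 37.44 + (+0.003500)·(-25) + (-0.003400)·(-15) = 37.40 m.
That is lower than the 37.75 m at MW-2, so the point is downgradient.

downgradient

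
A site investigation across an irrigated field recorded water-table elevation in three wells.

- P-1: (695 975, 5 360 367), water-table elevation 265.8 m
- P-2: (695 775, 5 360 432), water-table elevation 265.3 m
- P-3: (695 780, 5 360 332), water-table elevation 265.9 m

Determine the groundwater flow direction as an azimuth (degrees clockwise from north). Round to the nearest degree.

With h = a·x + b·y + c and P-1 as origin, the differences give:
  (-200)·a + 65·b = -0.5
  (-195)·a + (-35)·b = +0.1
Eliminate b (×(-35) and ×65, subtract): 19675·a = 11.00 → a = ∂h/∂x = +0.0005591
Back-substitute: b = ∂h/∂y = -0.005972.
Flow direction (−∇h) has components (-0.0005591 E, +0.005972 N).
Azimuth = atan2(E, N) = atan2(-0.0005591, +0.005972) = 354.7° ≈ 355°.

355°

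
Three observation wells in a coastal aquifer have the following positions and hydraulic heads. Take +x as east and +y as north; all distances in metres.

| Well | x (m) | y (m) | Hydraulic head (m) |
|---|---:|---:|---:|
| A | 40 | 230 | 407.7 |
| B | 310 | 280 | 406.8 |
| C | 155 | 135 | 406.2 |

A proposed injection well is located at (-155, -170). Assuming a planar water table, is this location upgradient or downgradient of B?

Differences from A: to B (Δx, Δy, Δh) = (270, 50, -0.9); to C = (115, -95, -1.5).
Solve a·Δx + b·Δy = Δh: det = 270·(-95) − 115·50 = -31400.
∂h/∂x = [(-0.9)·(-95) − (-1.5)·50] / -31400 = -0.005111
∂h/∂y = [270·(-1.5) − 115·(-0.9)] / -31400 = +0.009602
Head at (-155, -170) = 407.7 + (-0.005111)·(-195) + (+0.009602)·(-400) = 404.86 m.
That is lower than the 406.8 m at B, so the point is downgradient.

downgradient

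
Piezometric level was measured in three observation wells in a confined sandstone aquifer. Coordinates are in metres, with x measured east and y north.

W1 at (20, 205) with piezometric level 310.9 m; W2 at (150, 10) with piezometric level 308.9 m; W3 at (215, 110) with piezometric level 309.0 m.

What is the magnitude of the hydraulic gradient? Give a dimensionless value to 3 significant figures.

With h = a·x + b·y + c and W1 as origin, the differences give:
  130·a + (-195)·b = -2.0
  195·a + (-95)·b = -1.9
Eliminate b (×(-95) and ×(-195), subtract): 25675·a = -180.50 → a = ∂h/∂x = -0.007030
Back-substitute: b = ∂h/∂y = +0.005570.
|∇h| = √(-0.007030² + 0.005570²) = 0.008969

0.00897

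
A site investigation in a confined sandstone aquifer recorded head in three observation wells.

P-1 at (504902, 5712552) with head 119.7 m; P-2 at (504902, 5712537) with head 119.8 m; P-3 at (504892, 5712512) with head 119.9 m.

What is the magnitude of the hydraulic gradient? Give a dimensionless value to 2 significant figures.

0.0094

Differences from P-1: to P-2 (Δx, Δy, Δh) = (0, -15, +0.1); to P-3 = (-10, -40, +0.2).
Determinant of the coordinate differences = 0·(-40) − (-10)·(-15) = -150.
∂h/∂x = [(+0.1)·(-40) − (+0.2)·(-15)] / -150 = +0.006667
∂h/∂y = [0·(+0.2) − (-10)·(+0.1)] / -150 = -0.006667
|∇h| = √(0.006667² + -0.006667²) = 0.009429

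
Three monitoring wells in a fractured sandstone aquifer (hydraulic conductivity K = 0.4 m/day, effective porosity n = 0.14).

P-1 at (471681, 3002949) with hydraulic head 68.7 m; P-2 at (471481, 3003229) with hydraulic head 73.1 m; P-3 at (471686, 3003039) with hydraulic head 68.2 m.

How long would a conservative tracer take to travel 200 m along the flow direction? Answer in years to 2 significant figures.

Taking P-1 as reference: P-2−P-1 = (-200, 280, +4.4); P-3−P-1 = (5, 90, -0.5).
Solve a·Δx + b·Δy = Δh: det = (-200)·90 − 5·280 = -19400.
∂h/∂x = [(+4.4)·90 − (-0.5)·280] / -19400 = -0.02763
∂h/∂y = [(-200)·(-0.5) − 5·(+4.4)] / -19400 = -0.004021
|∇h| = √(-0.02763² + -0.004021²) = 0.02792
Seepage velocity v = K·i/n = 0.4 × 0.02792 / 0.14 = 0.07977 m/day.
t = 200 / 0.07977 = 2507 days = 6.86 years.

6.9 years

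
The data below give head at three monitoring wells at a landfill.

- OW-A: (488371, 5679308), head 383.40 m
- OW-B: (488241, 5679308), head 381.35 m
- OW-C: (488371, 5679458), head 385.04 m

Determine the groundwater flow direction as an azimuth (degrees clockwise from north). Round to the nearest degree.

235°

∂h/∂x = (381.35 − 383.40) / (488241 − 488371) = +0.01577
∂h/∂y = (385.04 − 383.40) / (5679458 − 5679308) = +0.01093
Flow direction (−∇h) has components (-0.01577 E, -0.01093 N).
Azimuth = atan2(E, N) = atan2(-0.01577, -0.01093) = 235.3° ≈ 235°.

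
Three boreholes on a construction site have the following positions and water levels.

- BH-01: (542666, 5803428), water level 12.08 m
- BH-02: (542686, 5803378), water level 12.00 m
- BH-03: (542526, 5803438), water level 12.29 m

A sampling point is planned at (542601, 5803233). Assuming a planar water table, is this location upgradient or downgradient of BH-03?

downgradient

With h = a·x + b·y + c and BH-01 as origin, the differences give:
  20·a + (-50)·b = -0.08
  (-140)·a + 10·b = +0.21
Eliminate b (×10 and ×(-50), subtract): -6800·a = 9.700 → a = ∂h/∂x = -0.001426
Back-substitute: b = ∂h/∂y = +0.001029.
Head at (542601, 5803233) = 12.08 + (-0.001426)·(-65) + (+0.001029)·(-195) = 11.97 m.
That is lower than the 12.29 m at BH-03, so the point is downgradient.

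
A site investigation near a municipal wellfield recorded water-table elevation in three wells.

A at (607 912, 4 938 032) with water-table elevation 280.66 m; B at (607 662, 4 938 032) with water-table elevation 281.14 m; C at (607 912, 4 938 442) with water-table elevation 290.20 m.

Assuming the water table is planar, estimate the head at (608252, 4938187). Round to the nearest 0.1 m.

∂h/∂x = (281.14 − 280.66) / (607662 − 607912) = -0.001920
∂h/∂y = (290.20 − 280.66) / (4938442 − 4938032) = +0.02327
h(608252, 4938187) = 280.66 + (-0.001920)·(340) + (+0.02327)·(155) = 280.66 -0.653 +3.607 = 283.614 m.

283.6 m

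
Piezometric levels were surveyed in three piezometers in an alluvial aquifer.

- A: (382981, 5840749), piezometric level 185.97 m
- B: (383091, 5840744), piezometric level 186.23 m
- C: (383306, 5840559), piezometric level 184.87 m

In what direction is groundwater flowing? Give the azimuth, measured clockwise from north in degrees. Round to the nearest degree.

195°

Taking A as reference: B−A = (110, -5, +0.26); C−A = (325, -190, -1.10).
Determinant of the coordinate differences = 110·(-190) − 325·(-5) = -19275.
∂h/∂x = [(+0.26)·(-190) − (-1.10)·(-5)] / -19275 = +0.002848
∂h/∂y = [110·(-1.10) − 325·(+0.26)] / -19275 = +0.01066
Flow direction (−∇h) has components (-0.002848 E, -0.01066 N).
Azimuth = atan2(E, N) = atan2(-0.002848, -0.01066) = 195.0° ≈ 195°.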